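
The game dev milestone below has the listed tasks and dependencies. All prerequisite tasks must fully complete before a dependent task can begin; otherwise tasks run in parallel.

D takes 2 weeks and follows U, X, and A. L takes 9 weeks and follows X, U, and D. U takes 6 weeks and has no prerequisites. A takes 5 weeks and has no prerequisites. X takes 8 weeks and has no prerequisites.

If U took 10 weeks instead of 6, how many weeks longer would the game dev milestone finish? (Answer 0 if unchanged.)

Critical path before the change: X→D→L = 8+2+9 = 19 giving 19 weeks.
The longest path through U is only 17 weeks, so U has float 2.
Now U→D→L = 10+2+9 = 21 is longest, so the finish becomes 21 weeks.
Change in finish: 21 − 19 = +2 weeks.

2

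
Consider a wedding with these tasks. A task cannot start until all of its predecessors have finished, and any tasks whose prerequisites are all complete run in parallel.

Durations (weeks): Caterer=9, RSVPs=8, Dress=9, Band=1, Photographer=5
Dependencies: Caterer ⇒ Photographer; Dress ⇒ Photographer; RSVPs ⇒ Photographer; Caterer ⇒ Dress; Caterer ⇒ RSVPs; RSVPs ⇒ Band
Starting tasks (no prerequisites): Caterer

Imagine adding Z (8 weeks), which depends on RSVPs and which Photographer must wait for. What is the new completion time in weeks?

30

Originally the schedule takes 23 weeks.
With Z inserted, Photographer now waits for max(Caterer, Dress, RSVPs, Z).
New critical path: Caterer→RSVPs→Z→Photographer = 9+8+8+5 = 30 ⇒ 30 weeks.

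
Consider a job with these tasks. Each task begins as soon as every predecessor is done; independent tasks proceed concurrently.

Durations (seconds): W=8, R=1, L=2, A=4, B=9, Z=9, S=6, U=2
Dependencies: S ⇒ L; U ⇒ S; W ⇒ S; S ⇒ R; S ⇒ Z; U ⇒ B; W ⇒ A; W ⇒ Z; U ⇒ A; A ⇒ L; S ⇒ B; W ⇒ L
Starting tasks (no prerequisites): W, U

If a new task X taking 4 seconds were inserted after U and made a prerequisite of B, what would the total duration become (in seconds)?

Originally the job takes 23 seconds.
With X inserted, B now waits for max(U, S, X).
New critical path: W→S→Z = 8+6+9 = 23 ⇒ 23 seconds.

23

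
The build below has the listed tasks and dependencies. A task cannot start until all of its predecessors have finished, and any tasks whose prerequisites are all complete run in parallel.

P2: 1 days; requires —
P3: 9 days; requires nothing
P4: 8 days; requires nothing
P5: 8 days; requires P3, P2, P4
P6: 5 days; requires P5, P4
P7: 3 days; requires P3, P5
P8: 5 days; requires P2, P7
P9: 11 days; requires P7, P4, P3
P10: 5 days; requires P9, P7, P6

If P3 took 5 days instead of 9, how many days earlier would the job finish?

1

Baseline: P3→P5→P7→P9→P10 = 9+8+3+11+5 = 36 → 36 days.
Since P3 is critical, the -4 change carries straight to that chain (now 32 days).
Now P4→P5→P7→P9→P10 = 8+8+3+11+5 = 35 is longest, so the finish becomes 35 days.
Change in finish: 35 − 36 = -1 days.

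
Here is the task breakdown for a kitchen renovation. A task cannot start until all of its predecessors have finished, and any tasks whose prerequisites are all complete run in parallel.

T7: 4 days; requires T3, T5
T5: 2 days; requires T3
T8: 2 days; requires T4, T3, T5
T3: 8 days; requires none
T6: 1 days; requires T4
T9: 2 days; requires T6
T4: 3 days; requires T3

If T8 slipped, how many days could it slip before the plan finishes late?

1

Critical path: T3→T4→T6→T9 = 8+3+1+2 = 14, so the finish is 14 days.
T8 finishes as early as 13 and must finish by 14.
Slack of T8 = 12 − 11 = 1 day.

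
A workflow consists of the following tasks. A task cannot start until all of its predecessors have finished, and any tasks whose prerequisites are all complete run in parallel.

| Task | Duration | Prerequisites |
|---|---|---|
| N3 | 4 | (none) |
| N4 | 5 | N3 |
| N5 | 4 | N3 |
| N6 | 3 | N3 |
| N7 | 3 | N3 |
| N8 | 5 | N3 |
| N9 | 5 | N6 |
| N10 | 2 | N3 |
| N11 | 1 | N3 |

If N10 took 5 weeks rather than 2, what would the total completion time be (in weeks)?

12

Actual critical path: N3→N6→N9 = 4+3+5 = 12 ⇒ 12 weeks.
N10 has 6 weeks of float (longest path through it is 6).
No other chain overtakes it, so the finish is 12 weeks.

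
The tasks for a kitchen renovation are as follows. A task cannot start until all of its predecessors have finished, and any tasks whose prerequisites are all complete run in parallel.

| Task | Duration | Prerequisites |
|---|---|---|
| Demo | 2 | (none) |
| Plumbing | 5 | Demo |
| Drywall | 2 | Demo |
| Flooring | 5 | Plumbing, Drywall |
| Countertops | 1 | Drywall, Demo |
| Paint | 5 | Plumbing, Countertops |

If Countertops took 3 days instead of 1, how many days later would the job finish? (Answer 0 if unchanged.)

Critical path before the change: Demo→Plumbing→Flooring = 2+5+5 = 12 giving 12 days.
Countertops is off the critical path — its longest chain is 10 days, giving 2 of slack.
No other chain overtakes it, so the finish is 12 days.
Change in finish: 12 − 12 = +0 days.

0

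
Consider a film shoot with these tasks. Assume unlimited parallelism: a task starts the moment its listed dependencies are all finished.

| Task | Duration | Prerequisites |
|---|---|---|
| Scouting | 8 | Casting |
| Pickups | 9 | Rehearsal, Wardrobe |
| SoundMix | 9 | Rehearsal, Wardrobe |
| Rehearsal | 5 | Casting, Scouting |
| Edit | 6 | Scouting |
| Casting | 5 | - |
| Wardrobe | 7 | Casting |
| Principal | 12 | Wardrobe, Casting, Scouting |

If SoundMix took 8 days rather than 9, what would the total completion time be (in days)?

Baseline: Casting→Scouting→Rehearsal→SoundMix = 5+8+5+9 = 27 → 27 days.
Since SoundMix is critical, the -1 change carries straight to that chain (now 26 days).
New critical path: Casting→Scouting→Rehearsal→Pickups = 5+8+5+9 = 27 ⇒ 27 days.

27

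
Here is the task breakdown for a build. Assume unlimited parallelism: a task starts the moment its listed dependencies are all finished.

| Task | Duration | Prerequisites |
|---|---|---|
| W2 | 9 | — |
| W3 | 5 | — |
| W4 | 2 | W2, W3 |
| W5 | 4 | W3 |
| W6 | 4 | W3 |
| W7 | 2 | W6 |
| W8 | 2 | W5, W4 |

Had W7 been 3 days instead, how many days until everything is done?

13

Actual critical path: W2→W4→W8 = 9+2+2 = 13 ⇒ 13 days.
W7 has 2 days of float (longest path through it is 11).
No other chain overtakes it, so the finish is 13 days.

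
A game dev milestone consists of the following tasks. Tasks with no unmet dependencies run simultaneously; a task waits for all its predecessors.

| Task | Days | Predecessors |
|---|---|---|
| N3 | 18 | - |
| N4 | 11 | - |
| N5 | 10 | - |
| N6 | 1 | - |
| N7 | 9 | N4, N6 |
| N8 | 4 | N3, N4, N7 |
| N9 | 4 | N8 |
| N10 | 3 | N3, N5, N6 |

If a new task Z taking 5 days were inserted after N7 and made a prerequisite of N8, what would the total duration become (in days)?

Originally the plan takes 28 days.
With Z inserted, N8 now waits for max(N3, N4, N7, Z).
New critical path: N4→N7→Z→N8→N9 = 11+9+5+4+4 = 33 ⇒ 33 days.

33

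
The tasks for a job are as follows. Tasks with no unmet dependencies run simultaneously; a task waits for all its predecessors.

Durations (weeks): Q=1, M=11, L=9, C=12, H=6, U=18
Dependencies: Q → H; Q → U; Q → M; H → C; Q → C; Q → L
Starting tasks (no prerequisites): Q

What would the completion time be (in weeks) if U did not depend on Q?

Before: longest chain Q→H→C = 1+6+12 = 19, finish 19.
Without Q→U, U's earliest start moves from 1 to 0.
The longest chain is now Q→H→C = 1+6+12 = 19, so the project takes 19 weeks.

19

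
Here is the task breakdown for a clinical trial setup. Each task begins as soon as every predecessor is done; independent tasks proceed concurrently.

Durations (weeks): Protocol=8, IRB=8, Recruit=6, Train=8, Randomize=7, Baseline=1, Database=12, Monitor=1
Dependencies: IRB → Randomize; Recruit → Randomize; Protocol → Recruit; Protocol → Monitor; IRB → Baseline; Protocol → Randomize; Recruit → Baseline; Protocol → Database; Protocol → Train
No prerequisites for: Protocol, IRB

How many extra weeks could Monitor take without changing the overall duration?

12

The longest chain is Protocol→Recruit→Randomize = 8+6+7 = 21; overall finish 21 weeks.
The longest chain containing Monitor totals 9 weeks.
Slack of Monitor = 20 − 8 = 12 weeks.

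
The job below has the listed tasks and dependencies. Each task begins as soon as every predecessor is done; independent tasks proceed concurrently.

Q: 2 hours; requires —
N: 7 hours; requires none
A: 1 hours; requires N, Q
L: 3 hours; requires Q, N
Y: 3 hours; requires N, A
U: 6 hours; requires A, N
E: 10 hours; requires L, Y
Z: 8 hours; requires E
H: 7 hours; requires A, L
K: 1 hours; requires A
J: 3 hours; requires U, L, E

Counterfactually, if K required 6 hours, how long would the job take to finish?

29

Baseline: N→A→Y→E→Z = 7+1+3+10+8 = 29 → 29 hours.
The longest path through K is only 9 hours, so K has float 20.
That remains the longest chain; total 29 hours.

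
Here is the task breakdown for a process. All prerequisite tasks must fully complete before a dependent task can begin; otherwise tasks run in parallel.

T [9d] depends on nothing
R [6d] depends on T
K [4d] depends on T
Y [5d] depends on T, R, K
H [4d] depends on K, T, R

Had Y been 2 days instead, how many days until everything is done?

19

Baseline: T→R→Y = 9+6+5 = 20 → 20 days.
Since Y is critical, the -3 change carries straight to that chain (now 17 days).
Now T→R→H = 9+6+4 = 19 is longest, so the finish becomes 19 days.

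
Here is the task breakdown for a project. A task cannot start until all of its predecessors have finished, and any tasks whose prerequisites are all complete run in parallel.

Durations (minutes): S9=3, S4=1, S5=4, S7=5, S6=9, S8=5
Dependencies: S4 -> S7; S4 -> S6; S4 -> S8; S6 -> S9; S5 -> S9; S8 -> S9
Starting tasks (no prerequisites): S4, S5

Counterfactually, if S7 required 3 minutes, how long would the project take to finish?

The binding path is S4→S6→S9 = 1+9+3 = 13; finish at 13 minutes.
S7 is off the critical path — its longest chain is 6 minutes, giving 7 of slack.
That remains the longest chain; total 13 minutes.

13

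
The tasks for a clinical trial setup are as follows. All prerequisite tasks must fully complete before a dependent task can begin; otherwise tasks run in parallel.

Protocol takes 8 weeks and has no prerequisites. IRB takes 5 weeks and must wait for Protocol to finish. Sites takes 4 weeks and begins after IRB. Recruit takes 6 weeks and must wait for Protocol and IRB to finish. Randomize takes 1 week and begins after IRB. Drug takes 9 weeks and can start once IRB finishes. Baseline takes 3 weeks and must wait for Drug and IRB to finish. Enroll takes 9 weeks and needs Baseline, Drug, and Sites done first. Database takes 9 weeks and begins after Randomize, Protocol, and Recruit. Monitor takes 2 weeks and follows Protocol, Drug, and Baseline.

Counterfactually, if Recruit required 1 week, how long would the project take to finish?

34

Actual critical path: Protocol→IRB→Drug→Baseline→Enroll = 8+5+9+3+9 = 34 ⇒ 34 weeks.
Recruit is off the critical path — its longest chain is 28 weeks, giving 6 of slack.
No other chain overtakes it, so the finish is 34 weeks.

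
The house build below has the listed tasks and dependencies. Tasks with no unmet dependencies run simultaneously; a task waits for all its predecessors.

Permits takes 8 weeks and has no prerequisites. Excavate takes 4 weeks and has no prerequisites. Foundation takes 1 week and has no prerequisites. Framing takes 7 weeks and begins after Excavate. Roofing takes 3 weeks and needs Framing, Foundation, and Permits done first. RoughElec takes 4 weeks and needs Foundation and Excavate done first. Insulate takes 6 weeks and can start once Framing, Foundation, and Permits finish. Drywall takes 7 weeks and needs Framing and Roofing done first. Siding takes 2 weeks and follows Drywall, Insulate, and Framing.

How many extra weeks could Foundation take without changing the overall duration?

The longest chain is Excavate→Framing→Roofing→Drywall→Siding = 4+7+3+7+2 = 23; overall finish 23 weeks.
Longest path through Foundation: 13 weeks (earliest finish 1, latest finish 11).
So Foundation can slip 11 − 1 = 10 weeks.

10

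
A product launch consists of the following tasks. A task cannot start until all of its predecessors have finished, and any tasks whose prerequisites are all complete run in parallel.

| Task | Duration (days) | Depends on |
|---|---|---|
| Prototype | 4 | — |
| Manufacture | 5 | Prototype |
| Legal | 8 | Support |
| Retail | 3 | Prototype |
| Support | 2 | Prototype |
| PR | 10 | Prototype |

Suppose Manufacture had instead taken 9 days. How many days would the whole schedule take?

Critical path before the change: Prototype→PR = 4+10 = 14 giving 14 days.
The longest path through Manufacture is only 9 days, so Manufacture has float 5.
The critical path is still Prototype→PR; finish is now 14 days.

14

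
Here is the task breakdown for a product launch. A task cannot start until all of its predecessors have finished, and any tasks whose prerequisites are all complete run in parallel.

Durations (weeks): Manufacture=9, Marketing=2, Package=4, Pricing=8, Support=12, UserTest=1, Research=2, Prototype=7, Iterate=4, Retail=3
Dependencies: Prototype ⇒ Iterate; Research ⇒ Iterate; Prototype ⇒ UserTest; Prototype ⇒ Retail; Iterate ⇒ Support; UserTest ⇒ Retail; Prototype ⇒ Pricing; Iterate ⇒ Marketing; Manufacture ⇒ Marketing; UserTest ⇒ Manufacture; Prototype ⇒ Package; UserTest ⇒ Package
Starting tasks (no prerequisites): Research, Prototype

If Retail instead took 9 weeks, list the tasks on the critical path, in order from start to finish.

Prototype, Iterate, Support

Actual critical path: Prototype→Iterate→Support = 7+4+12 = 23 ⇒ 23 weeks.
Retail has 12 weeks of float (longest path through it is 11).
No other chain overtakes it, so the finish is 23 weeks.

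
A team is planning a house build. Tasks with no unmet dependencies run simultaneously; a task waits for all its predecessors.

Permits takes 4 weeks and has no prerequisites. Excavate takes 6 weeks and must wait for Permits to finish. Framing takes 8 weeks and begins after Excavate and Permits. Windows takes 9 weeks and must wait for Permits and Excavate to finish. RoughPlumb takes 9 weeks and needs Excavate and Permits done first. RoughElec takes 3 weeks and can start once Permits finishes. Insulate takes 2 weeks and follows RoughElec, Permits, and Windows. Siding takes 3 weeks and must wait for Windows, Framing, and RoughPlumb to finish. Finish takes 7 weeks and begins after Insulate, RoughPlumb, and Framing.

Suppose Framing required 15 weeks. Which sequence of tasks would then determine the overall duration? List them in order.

The binding path is Permits→Excavate→Windows→Insulate→Finish = 4+6+9+2+7 = 28; finish at 28 weeks.
Framing has 3 weeks of float (longest path through it is 25).
The binding chain switches to Permits→Excavate→Framing→Finish = 4+6+15+7 = 32; finish 32 weeks.

Permits, Excavate, Framing, Finish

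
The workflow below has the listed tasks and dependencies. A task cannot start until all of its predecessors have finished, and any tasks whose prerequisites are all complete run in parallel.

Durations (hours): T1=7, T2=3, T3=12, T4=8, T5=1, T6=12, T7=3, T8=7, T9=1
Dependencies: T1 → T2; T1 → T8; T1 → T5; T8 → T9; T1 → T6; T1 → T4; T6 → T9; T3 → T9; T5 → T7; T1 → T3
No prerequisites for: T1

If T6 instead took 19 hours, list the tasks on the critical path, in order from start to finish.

T1, T6, T9

Baseline: T1→T6→T9 = 7+12+1 = 20 → 20 hours.
Since T6 is critical, the +7 change carries straight to that chain (now 27 hours).
The critical path is still T1→T6→T9; finish is now 27 hours.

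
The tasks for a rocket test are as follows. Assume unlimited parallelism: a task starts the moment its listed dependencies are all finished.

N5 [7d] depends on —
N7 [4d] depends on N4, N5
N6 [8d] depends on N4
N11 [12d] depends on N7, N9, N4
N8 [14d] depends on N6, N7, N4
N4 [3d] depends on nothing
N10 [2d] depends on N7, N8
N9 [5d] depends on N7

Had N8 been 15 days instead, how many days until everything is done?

Baseline: N5→N7→N9→N11 = 7+4+5+12 = 28 → 28 days.
The longest path through N8 is only 27 days, so N8 has float 1.
Now N4→N6→N8→N10 = 3+8+15+2 = 28 is longest, so the finish becomes 28 days.

28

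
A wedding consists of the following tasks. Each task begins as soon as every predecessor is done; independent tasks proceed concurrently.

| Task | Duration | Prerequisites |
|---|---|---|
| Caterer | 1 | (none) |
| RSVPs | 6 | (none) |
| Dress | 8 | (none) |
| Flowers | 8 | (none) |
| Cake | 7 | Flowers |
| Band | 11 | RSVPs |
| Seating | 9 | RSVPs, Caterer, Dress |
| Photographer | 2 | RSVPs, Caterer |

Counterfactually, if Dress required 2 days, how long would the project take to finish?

17

Baseline: Dress→Seating = 8+9 = 17 → 17 days.
Since Dress is critical, the -6 change carries straight to that chain (now 11 days).
New critical path: RSVPs→Band = 6+11 = 17 ⇒ 17 days.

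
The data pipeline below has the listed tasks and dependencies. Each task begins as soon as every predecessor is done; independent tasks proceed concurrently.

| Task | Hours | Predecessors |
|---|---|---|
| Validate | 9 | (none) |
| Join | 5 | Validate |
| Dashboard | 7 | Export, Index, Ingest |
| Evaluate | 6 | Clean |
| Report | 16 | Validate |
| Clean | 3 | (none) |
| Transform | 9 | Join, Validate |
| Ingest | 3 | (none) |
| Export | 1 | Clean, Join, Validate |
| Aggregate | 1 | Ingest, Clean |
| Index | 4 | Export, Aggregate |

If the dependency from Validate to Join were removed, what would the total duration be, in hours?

Before: longest chain Validate→Join→Export→Index→Dashboard = 9+5+1+4+7 = 26, finish 26.
Without Validate→Join, Join's earliest start moves from 9 to 0.
New critical path: Validate→Report = 9+16 = 25 ⇒ 25 hours.

25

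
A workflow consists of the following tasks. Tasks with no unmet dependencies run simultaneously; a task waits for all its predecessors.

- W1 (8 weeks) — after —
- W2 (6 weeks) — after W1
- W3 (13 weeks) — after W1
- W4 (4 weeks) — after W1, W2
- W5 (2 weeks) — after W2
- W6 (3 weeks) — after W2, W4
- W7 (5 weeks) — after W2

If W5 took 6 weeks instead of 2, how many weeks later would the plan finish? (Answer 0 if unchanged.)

As given, the longest chain is W1→W2→W4→W6 = 8+6+4+3 = 21, so the finish is 21 weeks.
W5 has 5 weeks of float (longest path through it is 16).
The critical path is still W1→W2→W4→W6; finish is now 21 weeks.
Change in finish: 21 − 21 = +0 weeks.

0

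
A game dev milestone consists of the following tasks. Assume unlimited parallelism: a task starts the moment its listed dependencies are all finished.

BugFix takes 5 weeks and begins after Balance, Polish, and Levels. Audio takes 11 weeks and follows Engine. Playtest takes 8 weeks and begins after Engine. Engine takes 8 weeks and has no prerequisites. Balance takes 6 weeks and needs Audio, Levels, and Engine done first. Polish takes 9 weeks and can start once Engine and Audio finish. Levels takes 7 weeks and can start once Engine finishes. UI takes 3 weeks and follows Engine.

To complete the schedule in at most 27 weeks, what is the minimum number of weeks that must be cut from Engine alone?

Current finish: 33 weeks; target: 27.
Engine is on every critical path, so each week cut from Engine cuts the finish by one (this holds down to a finish of 26).
Need 33 − 27 = 6 weeks off Engine → Engine becomes 2 weeks, finish becomes 27.

6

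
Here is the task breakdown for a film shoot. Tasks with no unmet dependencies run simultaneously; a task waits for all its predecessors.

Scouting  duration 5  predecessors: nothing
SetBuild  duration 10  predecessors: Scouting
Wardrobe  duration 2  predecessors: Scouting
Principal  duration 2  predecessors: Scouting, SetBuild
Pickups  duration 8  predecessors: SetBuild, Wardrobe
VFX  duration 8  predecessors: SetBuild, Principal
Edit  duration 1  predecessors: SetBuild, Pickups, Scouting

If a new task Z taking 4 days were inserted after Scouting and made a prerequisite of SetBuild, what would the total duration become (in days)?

29

Originally the job takes 25 days.
With Z inserted, SetBuild now waits for max(Scouting, Z).
New critical path: Scouting→Z→SetBuild→Principal→VFX = 5+4+10+2+8 = 29 ⇒ 29 days.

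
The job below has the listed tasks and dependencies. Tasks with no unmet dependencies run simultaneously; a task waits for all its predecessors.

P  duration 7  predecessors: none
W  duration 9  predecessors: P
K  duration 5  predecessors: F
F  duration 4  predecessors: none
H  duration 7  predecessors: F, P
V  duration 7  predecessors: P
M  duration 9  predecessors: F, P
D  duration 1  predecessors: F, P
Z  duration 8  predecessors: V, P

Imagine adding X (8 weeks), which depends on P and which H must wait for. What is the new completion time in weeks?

22

Originally the schedule takes 22 weeks.
With X inserted, H now waits for max(F, P, X).
New critical path: P→X→H = 7+8+7 = 22 ⇒ 22 weeks.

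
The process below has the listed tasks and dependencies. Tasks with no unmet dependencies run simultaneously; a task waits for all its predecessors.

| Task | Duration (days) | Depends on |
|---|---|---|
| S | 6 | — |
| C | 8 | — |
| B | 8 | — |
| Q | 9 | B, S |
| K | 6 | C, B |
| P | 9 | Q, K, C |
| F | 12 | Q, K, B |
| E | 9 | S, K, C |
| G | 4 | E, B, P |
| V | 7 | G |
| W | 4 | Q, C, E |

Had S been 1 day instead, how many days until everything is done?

37

As given, the longest chain is B→Q→P→G→V = 8+9+9+4+7 = 37, so the finish is 37 days.
The longest path through S is only 35 days, so S has float 2.
The critical path is still B→Q→P→G→V; finish is now 37 days.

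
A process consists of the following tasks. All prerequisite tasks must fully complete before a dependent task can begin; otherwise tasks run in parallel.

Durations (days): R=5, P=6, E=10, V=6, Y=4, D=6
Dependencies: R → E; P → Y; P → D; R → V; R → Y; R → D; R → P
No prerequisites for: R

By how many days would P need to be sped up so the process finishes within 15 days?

2

Current finish: 17 days; target: 15.
P is on every critical path, so each day cut from P cuts the finish by one (this holds down to a finish of 15).
Need 17 − 15 = 2 days off P → P becomes 4 days, finish becomes 15.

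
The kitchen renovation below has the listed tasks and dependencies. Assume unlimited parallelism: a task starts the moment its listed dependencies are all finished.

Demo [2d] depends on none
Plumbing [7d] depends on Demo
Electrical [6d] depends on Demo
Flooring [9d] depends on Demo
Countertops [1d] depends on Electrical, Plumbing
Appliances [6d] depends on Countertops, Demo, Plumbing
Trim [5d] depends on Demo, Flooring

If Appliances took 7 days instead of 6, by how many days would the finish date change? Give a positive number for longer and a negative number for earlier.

1

As given, the longest chain is Demo→Plumbing→Countertops→Appliances = 2+7+1+6 = 16, so the finish is 16 days.
Appliances lies on that path, so at 7 days the path becomes 17 days.
The critical path is still Demo→Plumbing→Countertops→Appliances; finish is now 17 days.
Change in finish: 17 − 16 = +1 days.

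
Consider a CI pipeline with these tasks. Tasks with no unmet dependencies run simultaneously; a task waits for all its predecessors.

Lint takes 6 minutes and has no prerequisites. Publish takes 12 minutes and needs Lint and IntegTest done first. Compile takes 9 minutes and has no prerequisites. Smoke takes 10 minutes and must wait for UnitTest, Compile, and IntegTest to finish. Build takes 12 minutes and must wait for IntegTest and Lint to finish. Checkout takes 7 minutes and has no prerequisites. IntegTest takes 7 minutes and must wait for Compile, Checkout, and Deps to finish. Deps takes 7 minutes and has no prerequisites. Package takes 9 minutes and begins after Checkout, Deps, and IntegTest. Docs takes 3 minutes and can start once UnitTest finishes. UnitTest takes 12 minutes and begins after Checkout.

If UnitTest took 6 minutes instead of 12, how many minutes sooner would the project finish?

1

Baseline: Checkout→UnitTest→Smoke = 7+12+10 = 29 → 29 minutes.
Since UnitTest is critical, the -6 change carries straight to that chain (now 23 minutes).
The binding chain switches to Compile→IntegTest→Build = 9+7+12 = 28; finish 28 minutes.
Change in finish: 28 − 29 = -1 minutes.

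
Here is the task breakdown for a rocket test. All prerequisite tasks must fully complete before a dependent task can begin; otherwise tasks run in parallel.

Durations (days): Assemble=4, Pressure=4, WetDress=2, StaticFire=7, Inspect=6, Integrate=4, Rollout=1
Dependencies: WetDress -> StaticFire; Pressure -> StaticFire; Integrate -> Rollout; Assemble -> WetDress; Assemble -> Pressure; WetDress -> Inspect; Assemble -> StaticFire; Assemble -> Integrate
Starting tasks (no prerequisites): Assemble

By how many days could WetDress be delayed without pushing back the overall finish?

The longest chain is Assemble→Pressure→StaticFire = 4+4+7 = 15; overall finish 15 days.
The longest chain containing WetDress totals 13 days.
So WetDress can slip 8 − 6 = 2 days.

2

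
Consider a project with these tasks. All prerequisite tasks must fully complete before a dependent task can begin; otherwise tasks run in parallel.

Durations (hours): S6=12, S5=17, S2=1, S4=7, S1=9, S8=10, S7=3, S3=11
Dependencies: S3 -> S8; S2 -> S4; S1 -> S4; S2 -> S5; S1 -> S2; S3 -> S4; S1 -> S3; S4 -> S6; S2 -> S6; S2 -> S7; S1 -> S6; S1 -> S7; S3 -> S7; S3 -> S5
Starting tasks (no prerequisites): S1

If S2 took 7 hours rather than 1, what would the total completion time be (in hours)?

39

Actual critical path: S1→S3→S4→S6 = 9+11+7+12 = 39 ⇒ 39 hours.
S2 is off the critical path — its longest chain is 29 hours, giving 10 of slack.
That remains the longest chain; total 39 hours.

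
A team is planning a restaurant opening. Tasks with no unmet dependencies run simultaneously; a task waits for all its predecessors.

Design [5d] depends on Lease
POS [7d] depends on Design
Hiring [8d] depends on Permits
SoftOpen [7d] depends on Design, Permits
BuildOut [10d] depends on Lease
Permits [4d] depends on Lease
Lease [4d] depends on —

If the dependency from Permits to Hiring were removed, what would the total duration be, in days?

16

Original critical path: Lease→Permits→Hiring = 4+4+8 = 16 ⇒ 16 days.
Without Permits→Hiring, Hiring's earliest start moves from 8 to 0.
After: Lease→Design→POS = 4+5+7 = 16 → 16 days.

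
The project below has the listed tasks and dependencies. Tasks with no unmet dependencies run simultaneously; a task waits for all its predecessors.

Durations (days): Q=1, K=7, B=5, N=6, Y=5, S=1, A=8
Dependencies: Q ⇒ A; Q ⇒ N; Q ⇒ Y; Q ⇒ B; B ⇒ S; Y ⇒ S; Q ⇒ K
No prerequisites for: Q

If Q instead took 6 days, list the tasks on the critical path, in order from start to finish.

Q, A

Actual critical path: Q→A = 1+8 = 9 ⇒ 9 days.
Since Q is critical, the +5 change carries straight to that chain (now 14 days).
That remains the longest chain; total 14 days.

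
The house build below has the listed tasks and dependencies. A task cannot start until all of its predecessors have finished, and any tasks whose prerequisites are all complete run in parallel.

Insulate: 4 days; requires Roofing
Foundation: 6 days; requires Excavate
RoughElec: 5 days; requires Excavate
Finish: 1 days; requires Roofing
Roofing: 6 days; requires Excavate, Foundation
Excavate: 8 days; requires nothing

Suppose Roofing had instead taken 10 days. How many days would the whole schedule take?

As given, the longest chain is Excavate→Foundation→Roofing→Insulate = 8+6+6+4 = 24, so the finish is 24 days.
Roofing lies on that path, so at 10 days the path becomes 28 days.
No other chain overtakes it, so the finish is 28 days.

28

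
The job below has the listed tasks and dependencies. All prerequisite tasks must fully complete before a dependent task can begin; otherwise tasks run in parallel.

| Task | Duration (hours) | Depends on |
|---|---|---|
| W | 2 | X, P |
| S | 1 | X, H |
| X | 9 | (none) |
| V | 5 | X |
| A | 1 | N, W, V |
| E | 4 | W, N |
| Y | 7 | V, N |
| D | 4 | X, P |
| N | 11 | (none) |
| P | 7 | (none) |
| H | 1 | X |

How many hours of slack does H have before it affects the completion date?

10

The longest chain is X→V→Y = 9+5+7 = 21; overall finish 21 hours.
H finishes as early as 10 and must finish by 20.
Slack of H = 19 − 9 = 10 hours.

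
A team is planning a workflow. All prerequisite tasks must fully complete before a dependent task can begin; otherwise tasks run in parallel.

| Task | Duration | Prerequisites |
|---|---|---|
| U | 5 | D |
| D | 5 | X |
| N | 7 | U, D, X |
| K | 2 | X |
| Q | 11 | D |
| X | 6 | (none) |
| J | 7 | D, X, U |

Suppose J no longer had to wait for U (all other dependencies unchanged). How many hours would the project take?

23

Original critical path: X→D→U→N = 6+5+5+7 = 23 ⇒ 23 hours.
Without U→J, J's earliest start moves from 16 to 11.
New critical path: X→D→U→N = 6+5+5+7 = 23 ⇒ 23 hours.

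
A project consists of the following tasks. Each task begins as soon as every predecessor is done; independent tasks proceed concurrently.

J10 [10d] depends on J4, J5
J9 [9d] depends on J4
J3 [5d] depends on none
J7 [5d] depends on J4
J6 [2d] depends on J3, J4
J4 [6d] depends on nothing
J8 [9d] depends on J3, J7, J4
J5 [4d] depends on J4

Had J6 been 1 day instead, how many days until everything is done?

20

Baseline: J4→J5→J10 = 6+4+10 = 20 → 20 days.
J6 is off the critical path — its longest chain is 8 days, giving 12 of slack.
That remains the longest chain; total 20 days.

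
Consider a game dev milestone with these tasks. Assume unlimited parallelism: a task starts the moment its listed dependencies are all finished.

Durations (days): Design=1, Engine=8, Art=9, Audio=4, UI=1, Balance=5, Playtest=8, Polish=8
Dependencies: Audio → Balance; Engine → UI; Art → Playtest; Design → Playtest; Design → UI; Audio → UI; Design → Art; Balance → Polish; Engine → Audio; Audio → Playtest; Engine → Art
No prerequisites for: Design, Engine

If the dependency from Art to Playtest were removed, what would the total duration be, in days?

Before: longest chain Engine→Art→Playtest = 8+9+8 = 25, finish 25.
Without Art→Playtest, Playtest's earliest start moves from 17 to 12.
New critical path: Engine→Audio→Balance→Polish = 8+4+5+8 = 25 ⇒ 25 days.

25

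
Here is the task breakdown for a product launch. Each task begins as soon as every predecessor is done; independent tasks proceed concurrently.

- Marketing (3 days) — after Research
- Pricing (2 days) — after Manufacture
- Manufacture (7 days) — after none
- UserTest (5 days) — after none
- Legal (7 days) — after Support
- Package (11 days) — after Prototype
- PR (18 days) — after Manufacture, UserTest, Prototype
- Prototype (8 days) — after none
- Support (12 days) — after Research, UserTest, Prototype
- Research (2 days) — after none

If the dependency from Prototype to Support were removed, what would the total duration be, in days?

26

Original critical path: Prototype→Support→Legal = 8+12+7 = 27 ⇒ 27 days.
Without Prototype→Support, Support's earliest start moves from 8 to 5.
The longest chain is now Prototype→PR = 8+18 = 26, so the plan takes 26 days.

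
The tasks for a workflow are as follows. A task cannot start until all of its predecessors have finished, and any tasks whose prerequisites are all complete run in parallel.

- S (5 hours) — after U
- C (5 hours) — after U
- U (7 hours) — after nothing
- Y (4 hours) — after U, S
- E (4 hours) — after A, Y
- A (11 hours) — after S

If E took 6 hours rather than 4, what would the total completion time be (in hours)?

The binding path is U→S→A→E = 7+5+11+4 = 27; finish at 27 hours.
Since E is critical, the +2 change carries straight to that chain (now 29 hours).
No other chain overtakes it, so the finish is 29 hours.

29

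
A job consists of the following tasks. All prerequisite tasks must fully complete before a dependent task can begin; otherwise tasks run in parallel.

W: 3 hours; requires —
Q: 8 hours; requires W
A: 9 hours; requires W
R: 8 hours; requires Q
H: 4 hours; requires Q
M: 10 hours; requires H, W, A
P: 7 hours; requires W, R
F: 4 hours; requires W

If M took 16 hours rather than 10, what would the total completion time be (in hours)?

31

As given, the longest chain is W→Q→R→P = 3+8+8+7 = 26, so the finish is 26 hours.
M is off the critical path — its longest chain is 25 hours, giving 1 of slack.
The binding chain switches to W→Q→H→M = 3+8+4+16 = 31; finish 31 hours.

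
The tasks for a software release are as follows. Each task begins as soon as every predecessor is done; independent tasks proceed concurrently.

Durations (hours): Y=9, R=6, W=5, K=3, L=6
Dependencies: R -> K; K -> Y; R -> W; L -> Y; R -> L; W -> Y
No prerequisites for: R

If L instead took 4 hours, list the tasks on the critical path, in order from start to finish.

Baseline: R→L→Y = 6+6+9 = 21 → 21 hours.
Since L is critical, the -2 change carries straight to that chain (now 19 hours).
New critical path: R→W→Y = 6+5+9 = 20 ⇒ 20 hours.

R, W, Y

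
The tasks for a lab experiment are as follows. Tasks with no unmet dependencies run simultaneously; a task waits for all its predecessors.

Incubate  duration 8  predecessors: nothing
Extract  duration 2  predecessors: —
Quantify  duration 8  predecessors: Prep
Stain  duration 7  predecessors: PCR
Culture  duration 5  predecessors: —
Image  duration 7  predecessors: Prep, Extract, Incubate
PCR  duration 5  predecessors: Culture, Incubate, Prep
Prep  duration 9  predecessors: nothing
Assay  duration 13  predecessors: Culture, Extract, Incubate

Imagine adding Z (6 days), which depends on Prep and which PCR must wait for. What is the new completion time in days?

Originally the lab experiment takes 21 days.
With Z inserted, PCR now waits for max(Culture, Incubate, Prep, Z).
New critical path: Prep→Z→PCR→Stain = 9+6+5+7 = 27 ⇒ 27 days.

27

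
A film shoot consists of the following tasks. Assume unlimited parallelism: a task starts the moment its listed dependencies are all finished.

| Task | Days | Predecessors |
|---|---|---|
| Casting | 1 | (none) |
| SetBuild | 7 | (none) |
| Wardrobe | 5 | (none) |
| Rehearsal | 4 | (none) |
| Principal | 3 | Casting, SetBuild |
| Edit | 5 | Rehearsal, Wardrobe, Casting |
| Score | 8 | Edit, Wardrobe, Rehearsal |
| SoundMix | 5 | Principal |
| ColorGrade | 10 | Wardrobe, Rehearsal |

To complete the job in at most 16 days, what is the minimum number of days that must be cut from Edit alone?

2

Current finish: 18 days; target: 16.
Edit is on every critical path, so each day cut from Edit cuts the finish by one (this holds down to a finish of 15).
Need 18 − 16 = 2 days off Edit → Edit becomes 3 days, finish becomes 16.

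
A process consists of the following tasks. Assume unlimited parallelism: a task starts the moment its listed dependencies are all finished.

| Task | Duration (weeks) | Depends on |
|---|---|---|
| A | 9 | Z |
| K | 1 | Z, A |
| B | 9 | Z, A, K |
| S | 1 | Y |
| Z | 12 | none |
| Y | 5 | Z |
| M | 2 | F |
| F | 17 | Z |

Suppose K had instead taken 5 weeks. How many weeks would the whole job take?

35

The binding path is Z→A→K→B = 12+9+1+9 = 31; finish at 31 weeks.
Since K is critical, the +4 change carries straight to that chain (now 35 weeks).
That remains the longest chain; total 35 weeks.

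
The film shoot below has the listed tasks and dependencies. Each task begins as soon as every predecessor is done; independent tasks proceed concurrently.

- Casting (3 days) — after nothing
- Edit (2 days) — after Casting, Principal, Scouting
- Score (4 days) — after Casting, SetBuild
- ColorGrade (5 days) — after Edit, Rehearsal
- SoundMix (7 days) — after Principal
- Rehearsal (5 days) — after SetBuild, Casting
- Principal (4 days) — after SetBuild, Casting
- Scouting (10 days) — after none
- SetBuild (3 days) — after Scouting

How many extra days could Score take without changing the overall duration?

7

Scouting→SetBuild→Principal→Edit→ColorGrade = 10+3+4+2+5 = 24 sets the makespan at 24 days.
Score finishes as early as 17 and must finish by 24.
Float = 24 − 17 = 7.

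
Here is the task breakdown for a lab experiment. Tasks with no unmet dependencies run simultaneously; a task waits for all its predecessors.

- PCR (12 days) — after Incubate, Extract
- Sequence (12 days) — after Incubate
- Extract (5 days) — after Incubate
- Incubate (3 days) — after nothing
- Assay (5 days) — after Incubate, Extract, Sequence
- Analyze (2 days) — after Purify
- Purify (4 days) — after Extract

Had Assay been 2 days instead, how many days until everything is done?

Actual critical path: Incubate→Sequence→Assay = 3+12+5 = 20 ⇒ 20 days.
Assay lies on that path, so at 2 days the path becomes 17 days.
Now Incubate→Extract→PCR = 3+5+12 = 20 is longest, so the finish becomes 20 days.

20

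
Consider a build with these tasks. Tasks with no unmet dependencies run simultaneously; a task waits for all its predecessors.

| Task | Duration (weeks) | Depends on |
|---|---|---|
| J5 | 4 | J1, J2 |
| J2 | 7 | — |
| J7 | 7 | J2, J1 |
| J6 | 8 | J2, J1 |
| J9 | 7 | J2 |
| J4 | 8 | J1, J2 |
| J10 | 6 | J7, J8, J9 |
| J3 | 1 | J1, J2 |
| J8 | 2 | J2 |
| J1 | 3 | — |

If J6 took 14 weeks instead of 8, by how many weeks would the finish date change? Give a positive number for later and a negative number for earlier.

Actual critical path: J2→J7→J10 = 7+7+6 = 20 ⇒ 20 weeks.
The longest path through J6 is only 15 weeks, so J6 has float 5.
New critical path: J2→J6 = 7+14 = 21 ⇒ 21 weeks.
Change in finish: 21 − 20 = +1 weeks.

1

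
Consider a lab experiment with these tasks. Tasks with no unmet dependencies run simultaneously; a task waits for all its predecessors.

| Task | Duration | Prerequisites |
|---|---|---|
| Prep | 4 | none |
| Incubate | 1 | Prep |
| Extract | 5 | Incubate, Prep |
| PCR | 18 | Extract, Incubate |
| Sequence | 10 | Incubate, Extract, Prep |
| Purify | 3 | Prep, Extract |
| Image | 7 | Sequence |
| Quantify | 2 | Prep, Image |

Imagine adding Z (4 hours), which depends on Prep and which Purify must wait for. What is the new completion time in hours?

29

Originally the plan takes 29 hours.
With Z inserted, Purify now waits for max(Prep, Extract, Z).
New critical path: Prep→Incubate→Extract→Sequence→Image→Quantify = 4+1+5+10+7+2 = 29 ⇒ 29 hours.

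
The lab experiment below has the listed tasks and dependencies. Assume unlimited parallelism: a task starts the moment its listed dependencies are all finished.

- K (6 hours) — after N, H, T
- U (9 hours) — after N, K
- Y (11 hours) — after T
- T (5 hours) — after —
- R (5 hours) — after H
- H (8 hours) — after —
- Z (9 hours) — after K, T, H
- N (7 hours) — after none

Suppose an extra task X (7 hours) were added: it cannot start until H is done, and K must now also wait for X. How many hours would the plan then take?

Originally the plan takes 23 hours.
With X inserted, K now waits for max(N, H, T, X).
New critical path: H→X→K→U = 8+7+6+9 = 30 ⇒ 30 hours.

30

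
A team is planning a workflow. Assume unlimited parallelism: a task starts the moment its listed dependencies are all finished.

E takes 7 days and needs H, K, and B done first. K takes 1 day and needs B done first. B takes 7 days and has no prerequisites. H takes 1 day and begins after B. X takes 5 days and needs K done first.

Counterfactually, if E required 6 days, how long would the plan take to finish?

14

Actual critical path: B→K→E = 7+1+7 = 15 ⇒ 15 days.
Since E is critical, the -1 change carries straight to that chain (now 14 days).
The critical path is still B→K→E; finish is now 14 days.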